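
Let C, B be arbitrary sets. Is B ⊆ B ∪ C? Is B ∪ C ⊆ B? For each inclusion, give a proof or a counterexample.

(⊆) holds; (⊇) fails.

(⊆) Let x ∈ B. Then either x ∈ B and x ∉ C; or x ∈ C ∩ B. In each case x ∈ B ∪ C, so B ⊆ B ∪ C.

(⊇) This inclusion fails. Take C = {1}, B = ∅; then 1 ∈ B ∪ C but 1 ∉ B.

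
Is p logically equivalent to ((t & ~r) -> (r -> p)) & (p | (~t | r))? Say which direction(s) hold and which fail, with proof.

Forward direction. Assume the antecedent. If p is true, the consequent reduces to true regardless of the other variables. If p is false, the antecedent cannot hold. Either way the consequent holds.

Converse. This fails. Under p = F, r = F, t = F, the left side is false but the right side is true.

The forward direction holds; the converse fails.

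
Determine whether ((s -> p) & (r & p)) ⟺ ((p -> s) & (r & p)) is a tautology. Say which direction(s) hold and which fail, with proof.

Only the reverse direction holds.

(⟸) Assume the antecedent. If r is true, the antecedent forces (r = T, p = T, s = T), and (s -> p) & (r & p) holds there. If r is false, the antecedent cannot hold. Either way (s -> p) & (r & p) holds.

(⟹) This fails. Under r = T, p = T, s = F, the left side is true but the right side is false.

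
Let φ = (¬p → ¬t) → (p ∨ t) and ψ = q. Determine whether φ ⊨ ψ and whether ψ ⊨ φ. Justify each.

Neither implication holds.

[⇒] This fails. Under p = T, t = F, q = F, the left side is true but the right side is false.

[⇐] This fails. Under p = F, t = F, q = T, the left side is false but the right side is true.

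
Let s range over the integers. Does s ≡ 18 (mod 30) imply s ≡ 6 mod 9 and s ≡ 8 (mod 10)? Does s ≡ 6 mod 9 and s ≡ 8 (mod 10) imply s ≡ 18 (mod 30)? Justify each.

(→) This fails: s = 48 gives 48 ≡ 18 (mod 30) but 48 ≡ 3 (mod 9), so the conjunction on the right does not hold.

(←) Conversely, if s ≡ 6 (mod 9) and s ≡ 8 (mod 10), then by the Chinese remainder theorem s ≡ 78 (mod 90). Since 78 ≡ 18 (mod 30) and 30 ∣ 90, we get s ≡ 18 (mod 30).

The forward direction fails; the converse holds.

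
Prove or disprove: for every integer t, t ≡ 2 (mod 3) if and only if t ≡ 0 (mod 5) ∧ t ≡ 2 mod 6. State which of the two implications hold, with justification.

[⇐] If t ≡ 0 (mod 5) and t ≡ 2 (mod 6), then by the Chinese remainder theorem t ≡ 20 (mod 30). Since 20 ≡ 2 (mod 3) and 3 ∣ 30, we get t ≡ 2 (mod 3).

[⇒] This fails: t = 2 gives 2 ≡ 2 (mod 3) but 2 ≡ 2 (mod 5), so the conjunction on the right does not hold.

(⇒) fails; (⇐) holds.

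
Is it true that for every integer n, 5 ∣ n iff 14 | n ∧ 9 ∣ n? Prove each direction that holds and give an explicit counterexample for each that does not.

Neither implication holds.

[⇒] This fails: take n = 5. Certainly 5 ∣ 5, but 14 ∤ 5.

[⇐] This fails: take n = 126. Both 14 ∣ 126 and 9 ∣ 126, yet 126 is not a multiple of 5 (since 126 = 25·5 + 1), so 5 ∤ 126.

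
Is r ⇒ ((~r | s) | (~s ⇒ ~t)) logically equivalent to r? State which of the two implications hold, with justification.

(⇒) fails and (⇐) fails.

(⟹) This fails. Under r = F, s = F, t = F, the left side is true but the right side is false.

(⟸) This fails. Under r = T, s = F, t = T, the left side is false but the right side is true.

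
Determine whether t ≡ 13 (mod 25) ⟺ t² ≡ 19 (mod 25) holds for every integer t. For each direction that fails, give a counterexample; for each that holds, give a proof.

Only the forward direction holds.

(→) Suppose t ≡ 13 (mod 25). Write t = 25j + 13. Then (25j + 13)² = 625j² + 650j + 169 = 25(25j² + 26j + 6) + 19, so t² ≡ 19 (mod 25).

(←) This fails: take t = 12. Then 12² = 144 ≡ 19 (mod 25), yet 12 ≡ 12 (mod 25), not 13.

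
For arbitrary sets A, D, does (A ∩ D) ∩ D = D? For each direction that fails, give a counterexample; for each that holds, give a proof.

Forward inclusion. Let x ∈ (A ∩ D) ∩ D. Then x ∈ A ∩ D, from which x ∈ D.

Reverse inclusion. This inclusion fails. Take A = ∅, D = {1}; then 1 ∈ D but 1 ∉ (A ∩ D) ∩ D.

(⊆) holds; (⊇) fails.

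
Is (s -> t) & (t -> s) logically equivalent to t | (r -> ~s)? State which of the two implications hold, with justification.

Not equivalent: only (⇒) holds.

Forward direction. Assume the antecedent. If r is true, the antecedent forces (r = T, s = F, t = F) or (r = T, s = T, t = T), and t | (r -> ~s) holds there. If r is false, t | (r -> ~s) reduces to true regardless of the other variables. Either way t | (r -> ~s) holds.

Converse. This fails. Under r = F, s = T, t = F, the left side is false but the right side is true.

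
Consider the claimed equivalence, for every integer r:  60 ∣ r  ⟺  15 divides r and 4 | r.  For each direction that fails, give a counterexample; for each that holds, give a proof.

(←) Suppose 15 ∣ r and 4 ∣ r. Any common multiple of 15 and 4 is a multiple of their lcm; here gcd(15, 4) = 1, so lcm(15, 4) = 15·4 = 60, so 60 ∣ r.

(→) If 60 ∣ r, write r = 60q. Since 60 = 4·15, r = 15·(4q), so 15 ∣ r; and since 60 = 15·4, r = 4·(15q), so 4 ∣ r.

Both directions hold; the statement is true.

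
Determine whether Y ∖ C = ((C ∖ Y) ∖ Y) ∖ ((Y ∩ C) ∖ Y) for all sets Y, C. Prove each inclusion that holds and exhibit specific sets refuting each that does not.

(⊆) fails and (⊇) fails.

(⟹) This inclusion fails. Take Y = {1}, C = ∅; then 1 ∈ Y ∖ C but 1 ∉ ((C ∖ Y) ∖ Y) ∖ ((Y ∩ C) ∖ Y).

(⟸) This inclusion fails. Take Y = ∅, C = {1}; then 1 ∈ ((C ∖ Y) ∖ Y) ∖ ((Y ∩ C) ∖ Y) but 1 ∉ Y ∖ C.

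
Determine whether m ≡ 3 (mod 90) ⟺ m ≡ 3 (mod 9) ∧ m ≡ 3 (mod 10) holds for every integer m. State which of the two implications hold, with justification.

Both directions hold; the statement is true.

(⇐) If m ≡ 3 (mod 9) and m ≡ 3 (mod 10), then by the Chinese remainder theorem m ≡ 3 (mod 90). This is exactly m ≡ 3 (mod 90).

(⇒) Suppose m ≡ 3 (mod 90); write m = 90j + 3. Since 9 ∣ 90, reducing mod 9 gives m ≡ 3 (mod 9); since 10 ∣ 90, reducing mod 10 gives m ≡ 3 (mod 10).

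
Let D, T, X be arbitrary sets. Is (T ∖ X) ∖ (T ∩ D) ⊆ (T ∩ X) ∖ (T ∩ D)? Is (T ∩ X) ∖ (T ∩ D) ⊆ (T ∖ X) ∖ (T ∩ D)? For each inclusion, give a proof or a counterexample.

(⊆) This inclusion fails. Take D = ∅, T = {1}, X = ∅; then 1 ∈ (T ∖ X) ∖ (T ∩ D) but 1 ∉ (T ∩ X) ∖ (T ∩ D).

(⊇) This inclusion fails. Take D = ∅, T = {1}, X = {1}; then 1 ∈ (T ∩ X) ∖ (T ∩ D) but 1 ∉ (T ∖ X) ∖ (T ∩ D).

Both inclusions fail.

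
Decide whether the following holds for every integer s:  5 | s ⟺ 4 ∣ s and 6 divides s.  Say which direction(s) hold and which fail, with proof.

(⟹) This fails: take s = 5. Certainly 5 ∣ 5, but 4 ∤ 5.

(⟸) This fails: take s = 12. Both 4 ∣ 12 and 6 ∣ 12, yet 12 is not a multiple of 5 (since 12 = 2·5 + 2), so 5 ∤ 12.

(⇒) fails and (⇐) fails.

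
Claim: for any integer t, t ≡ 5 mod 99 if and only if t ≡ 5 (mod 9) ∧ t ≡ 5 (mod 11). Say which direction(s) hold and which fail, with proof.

(⇒) Suppose t ≡ 5 (mod 99); write t = 99j + 5. Since 9 ∣ 99, reducing mod 9 gives t ≡ 5 (mod 9); since 11 ∣ 99, reducing mod 11 gives t ≡ 5 (mod 11).

(⇐) Conversely, if t ≡ 5 (mod 9) and t ≡ 5 (mod 11), then by the Chinese remainder theorem t ≡ 5 (mod 99). This is exactly t ≡ 5 (mod 99).

Both directions hold; the statement is true.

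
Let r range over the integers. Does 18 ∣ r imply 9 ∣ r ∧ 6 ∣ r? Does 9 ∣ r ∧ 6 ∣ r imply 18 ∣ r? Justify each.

(⇒) If 18 ∣ r, write r = 18q. Since 18 = 2·9, r = 9·(2q), so 9 ∣ r; and since 18 = 3·6, r = 6·(3q), so 6 ∣ r.

(⇐) Suppose 9 ∣ r and 6 ∣ r. Any common multiple of 9 and 6 is a multiple of their lcm; here lcm(9, 6) = 9·6/gcd(9, 6) = 54/3 = 18, so 18 ∣ r.

Both implications hold.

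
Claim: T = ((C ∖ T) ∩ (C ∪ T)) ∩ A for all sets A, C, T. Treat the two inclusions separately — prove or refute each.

Both inclusions fail.

Forward inclusion. This inclusion fails. Take A = ∅, C = ∅, T = {1}; then 1 ∈ T but 1 ∉ ((C ∖ T) ∩ (C ∪ T)) ∩ A.

Reverse inclusion. This inclusion fails. Take A = {1}, C = {1}, T = ∅; then 1 ∈ ((C ∖ T) ∩ (C ∪ T)) ∩ A but 1 ∉ T.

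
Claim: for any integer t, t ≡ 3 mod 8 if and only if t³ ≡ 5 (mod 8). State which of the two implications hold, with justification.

(→) This fails: take t = 3. Then 3 ≡ 3 (mod 8), but 3³ = 27 ≡ 3 (mod 8), not 5.

(←) This fails: take t = 5. Then 5³ = 125 ≡ 5 (mod 8), yet 5 ≡ 5 (mod 8), not 3.

Both directions fail.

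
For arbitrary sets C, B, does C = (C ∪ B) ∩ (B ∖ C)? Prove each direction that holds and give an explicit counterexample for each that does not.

(⟹) This inclusion fails. Take C = {1}, B = ∅; then 1 ∈ C but 1 ∉ (C ∪ B) ∩ (B ∖ C).

(⟸) This inclusion fails. Take C = ∅, B = {1}; then 1 ∈ (C ∪ B) ∩ (B ∖ C) but 1 ∉ C.

(⊆) fails and (⊇) fails.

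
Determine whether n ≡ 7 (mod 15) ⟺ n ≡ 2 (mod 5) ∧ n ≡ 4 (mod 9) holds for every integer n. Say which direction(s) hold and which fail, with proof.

Not equivalent: only (⇐) holds.

Forward direction. This fails: n = 37 gives 37 ≡ 7 (mod 15) but 37 ≡ 1 (mod 9), so the conjunction on the right does not hold.

Converse. If n ≡ 2 (mod 5) and n ≡ 4 (mod 9), then by the Chinese remainder theorem n ≡ 22 (mod 45). Since 22 ≡ 7 (mod 15) and 15 ∣ 45, we get n ≡ 7 (mod 15).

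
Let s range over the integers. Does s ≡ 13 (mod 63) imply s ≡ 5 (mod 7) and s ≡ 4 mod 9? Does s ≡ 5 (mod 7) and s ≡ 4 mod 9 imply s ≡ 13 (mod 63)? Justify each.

Forward direction. This fails: s = 13 gives 13 ≡ 13 (mod 63) but 13 ≡ 6 (mod 7), so the conjunction on the right does not hold.

Converse. This fails: s = 40 satisfies both congruences on the right (40 ≡ 5 mod 7 and 40 ≡ 4 mod 9) yet 40 ≡ 40 (mod 63), not 13.

Neither direction holds.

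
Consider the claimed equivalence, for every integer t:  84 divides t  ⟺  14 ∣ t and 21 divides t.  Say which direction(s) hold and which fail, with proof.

(→) If 84 ∣ t, write t = 84q. Since 84 = 6·14, t = 14·(6q), so 14 ∣ t; and since 84 = 4·21, t = 21·(4q), so 21 ∣ t.

(←) This fails: take t = 42. Both 14 ∣ 42 and 21 ∣ 42, yet 42 is not a multiple of 84 (since 42 = 0·84 + 42), so 84 ∤ 42.

Only the forward direction holds.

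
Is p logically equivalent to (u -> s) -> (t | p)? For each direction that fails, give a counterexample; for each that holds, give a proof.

(⟹) Assume the antecedent. If p is true, (u -> s) -> (t | p) reduces to true regardless of the other variables. If p is false, the antecedent cannot hold. Either way (u -> s) -> (t | p) holds.

(⟸) This fails. Under t = T, p = F, s = F, u = F, the left side is false but the right side is true.

The forward direction holds; the converse fails.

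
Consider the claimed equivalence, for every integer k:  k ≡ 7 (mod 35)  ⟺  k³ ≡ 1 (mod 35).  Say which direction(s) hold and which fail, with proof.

(⟹) This fails: take k = 7. Then 7 ≡ 7 (mod 35), but 7³ = 343 ≡ 28 (mod 35), not 1.

(⟸) This fails: take k = 1. Then 1³ = 1 ≡ 1 (mod 35), yet 1 ≡ 1 (mod 35), not 7.

Neither direction holds.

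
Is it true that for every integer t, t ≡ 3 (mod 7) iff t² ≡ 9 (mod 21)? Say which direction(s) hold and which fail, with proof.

Neither implication holds.

Forward direction. This fails: take t = 10. Then 10 ≡ 3 (mod 7), but 10² = 100 ≡ 16 (mod 21), not 9.

Converse. This fails: take t = 18. Then 18² = 324 ≡ 9 (mod 21), yet 18 ≡ 4 (mod 7), not 3.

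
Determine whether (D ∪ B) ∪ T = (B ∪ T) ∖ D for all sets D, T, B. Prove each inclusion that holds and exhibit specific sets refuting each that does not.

Forward inclusion. This inclusion fails. Take D = {1}, T = ∅, B = ∅; then 1 ∈ (D ∪ B) ∪ T but 1 ∉ (B ∪ T) ∖ D.

Reverse inclusion. Let x ∈ (B ∪ T) ∖ D. Then either x ∈ T and x ∉ D, B; or x ∈ B and x ∉ D, T; or x ∈ T ∩ B and x ∉ D. In each case x ∈ (D ∪ B) ∪ T, so (B ∪ T) ∖ D ⊆ (D ∪ B) ∪ T.

Only the reverse inclusion holds.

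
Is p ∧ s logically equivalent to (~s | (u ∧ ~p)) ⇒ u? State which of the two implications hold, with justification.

The forward direction holds; the converse fails.

[⇒] Assume the antecedent. If p is true, the antecedent forces (p = T, u = F, s = T) or (p = T, u = T, s = T), and (~s | (u ∧ ~p)) ⇒ u holds there. If p is false, the antecedent cannot hold. Either way (~s | (u ∧ ~p)) ⇒ u holds.

[⇐] This fails. Under p = F, u = T, s = F, the left side is false but the right side is true.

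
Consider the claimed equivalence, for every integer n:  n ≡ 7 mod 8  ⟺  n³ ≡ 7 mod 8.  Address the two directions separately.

Both directions hold; the statement is true.

(⟸) Suppose n³ ≡ 7 (mod 8). The only residue r in {0, …, 7} with r³ ≡ 7 (mod 8) is r = 7, so n ≡ 7 (mod 8).

(⟹) Suppose n ≡ 7 mod 8. Write n = 8j + 7. Then (8j + 7)³ = 512j³ + 1344j² + 1176j + 343 = 8(64j³ + 168j² + 147j + 42) + 7, so n³ ≡ 7 (mod 8).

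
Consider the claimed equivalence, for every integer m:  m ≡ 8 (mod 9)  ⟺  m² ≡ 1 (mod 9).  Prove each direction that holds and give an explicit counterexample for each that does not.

Only the forward direction holds.

[⇒] Suppose m ≡ 8 (mod 9). Write m = 9j + 8. Then (9j + 8)² = 81j² + 144j + 64 = 9(9j² + 16j + 7) + 1, so m² ≡ 1 (mod 9).

[⇐] This fails: take m = 1. Then 1² = 1 ≡ 1 (mod 9), yet 1 ≡ 1 (mod 9), not 8.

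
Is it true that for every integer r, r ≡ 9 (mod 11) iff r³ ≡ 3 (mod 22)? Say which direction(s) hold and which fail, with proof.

The forward direction fails; the converse holds.

Forward direction. This fails: take r = 20. Then 20 ≡ 9 (mod 11), but 20³ = 8000 ≡ 14 (mod 22), not 3.

Converse. The residues r modulo 22 with r³ ≡ 3 (mod 22) are exactly {9}, and each is ≡ 9 (mod 11).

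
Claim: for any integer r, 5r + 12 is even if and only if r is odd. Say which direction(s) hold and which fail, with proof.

Neither direction holds.

(→) This fails: r = 2 gives 5r + 12 = 22, which is even, but 2 is even, not odd.

(←) This also fails: r = 7 is odd, but 5r + 12 = 47 is odd, not even.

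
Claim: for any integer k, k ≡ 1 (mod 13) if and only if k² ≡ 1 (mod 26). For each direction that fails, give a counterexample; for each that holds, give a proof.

(⇒) This fails: take k = 14. Then 14 ≡ 1 (mod 13), but 14² = 196 ≡ 14 (mod 26), not 1.

(⇐) This fails: take k = 25. Then 25² = 625 ≡ 1 (mod 26), yet 25 ≡ 12 (mod 13), not 1.

Neither direction holds.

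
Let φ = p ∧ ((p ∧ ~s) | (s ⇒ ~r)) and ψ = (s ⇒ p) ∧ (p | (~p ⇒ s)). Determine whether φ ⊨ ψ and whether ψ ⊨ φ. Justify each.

Not equivalent: only (⇒) holds.

(→) Assume the antecedent. If p is true, (s ⇒ p) ∧ (p | (~p ⇒ s)) reduces to true regardless of the other variables. If p is false, the antecedent cannot hold. Either way (s ⇒ p) ∧ (p | (~p ⇒ s)) holds.

(←) This fails. Under p = T, s = T, r = T, the left side is false but the right side is true.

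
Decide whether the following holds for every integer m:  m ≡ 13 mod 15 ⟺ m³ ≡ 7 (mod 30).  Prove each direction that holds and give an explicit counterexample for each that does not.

(→) This fails: take m = 28. Then 28 ≡ 13 (mod 15), but 28³ = 21952 ≡ 22 (mod 30), not 7.

(←) Conversely, the residues r modulo 30 with r³ ≡ 7 (mod 30) are exactly {13}, and each is ≡ 13 (mod 15).

Only the converse holds.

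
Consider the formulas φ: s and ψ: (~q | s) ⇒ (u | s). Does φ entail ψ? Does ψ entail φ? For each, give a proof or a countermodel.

Only the forward direction holds.

(⟹) Assume the antecedent. If s is true, (~q | s) ⇒ (u | s) reduces to true regardless of the other variables. If s is false, the antecedent cannot hold. Either way (~q | s) ⇒ (u | s) holds.

(⟸) This fails. Under s = F, u = T, q = F, the left side is false but the right side is true.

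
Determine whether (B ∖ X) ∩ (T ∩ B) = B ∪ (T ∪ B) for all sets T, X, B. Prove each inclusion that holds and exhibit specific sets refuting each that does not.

(⊇) This inclusion fails. Take T = {1}, X = ∅, B = ∅; then 1 ∈ B ∪ (T ∪ B) but 1 ∉ (B ∖ X) ∩ (T ∩ B).

(⊆) Let x ∈ (B ∖ X) ∩ (T ∩ B). Then x ∈ T ∩ B and x ∉ X, from which x ∈ B ∪ (T ∪ B).

The sets are not equal: only the forward inclusion holds.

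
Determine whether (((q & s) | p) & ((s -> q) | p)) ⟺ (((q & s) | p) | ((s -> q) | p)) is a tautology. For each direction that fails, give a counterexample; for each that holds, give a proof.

Only the forward implication holds.

(⟹) Assume the antecedent. If p is true, ((q & s) | p) | ((s -> q) | p) reduces to true regardless of the other variables. If p is false, the antecedent forces (p = F, s = T, q = T), and ((q & s) | p) | ((s -> q) | p) holds there. Either way ((q & s) | p) | ((s -> q) | p) holds.

(⟸) This fails. Under p = F, s = F, q = F, the left side is false but the right side is true.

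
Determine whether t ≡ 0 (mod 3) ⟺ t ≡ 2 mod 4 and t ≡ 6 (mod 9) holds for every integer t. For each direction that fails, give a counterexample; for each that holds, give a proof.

(→) This fails: t = 0 gives 0 ≡ 0 (mod 3) but 0 ≡ 0 (mod 4), so the conjunction on the right does not hold.

(←) Conversely, if t ≡ 2 (mod 4) and t ≡ 6 (mod 9), then by the Chinese remainder theorem t ≡ 6 (mod 36). Since 6 ≡ 0 (mod 3) and 3 ∣ 36, we get t ≡ 0 (mod 3).

(⇒) fails; (⇐) holds.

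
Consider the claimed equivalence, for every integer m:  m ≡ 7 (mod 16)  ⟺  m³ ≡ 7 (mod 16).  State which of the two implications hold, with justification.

Equivalent; both directions hold.

(⟹) Suppose m ≡ 7 (mod 16). Write m = 16j + 7. Then (16j + 7)³ = 4096j³ + 5376j² + 2352j + 343 = 16(256j³ + 336j² + 147j + 21) + 7, so m³ ≡ 7 (mod 16).

(⟸) Conversely, suppose m³ ≡ 7 (mod 16). The only residue r in {0, …, 15} with r³ ≡ 7 (mod 16) is r = 7, so m ≡ 7 (mod 16).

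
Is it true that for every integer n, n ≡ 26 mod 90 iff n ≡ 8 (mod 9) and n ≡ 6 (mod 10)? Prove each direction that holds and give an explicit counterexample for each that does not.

Equivalent; both directions hold.

(→) Suppose n ≡ 26 (mod 90); write n = 90j + 26. Since 9 ∣ 90, reducing mod 9 gives n ≡ 26 ≡ 8 (mod 9); since 10 ∣ 90, reducing mod 10 gives n ≡ 26 ≡ 6 (mod 10).

(←) Conversely, if n ≡ 8 (mod 9) and n ≡ 6 (mod 10), then by the Chinese remainder theorem n ≡ 26 (mod 90). This is exactly n ≡ 26 (mod 90).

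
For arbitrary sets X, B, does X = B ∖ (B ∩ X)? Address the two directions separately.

Both inclusions fail.

(⊆) This inclusion fails. Take X = {1}, B = ∅; then 1 ∈ X but 1 ∉ B ∖ (B ∩ X).

(⊇) This inclusion fails. Take X = ∅, B = {1}; then 1 ∈ B ∖ (B ∩ X) but 1 ∉ X.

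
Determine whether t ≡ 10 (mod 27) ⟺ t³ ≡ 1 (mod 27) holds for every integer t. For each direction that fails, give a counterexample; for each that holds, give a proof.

[⇒] Suppose t ≡ 10 (mod 27). Write t = 27j + 10. Then (27j + 10)³ = 19683j³ + 21870j² + 8100j + 1000 = 27(729j³ + 810j² + 300j + 37) + 1, so t³ ≡ 1 (mod 27).

[⇐] This fails: take t = 1. Then 1³ = 1 ≡ 1 (mod 27), yet 1 ≡ 1 (mod 27), not 10.

(⇒) holds; (⇐) fails.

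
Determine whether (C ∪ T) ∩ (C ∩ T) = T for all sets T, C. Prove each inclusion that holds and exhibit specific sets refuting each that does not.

Forward inclusion. Let x ∈ (C ∪ T) ∩ (C ∩ T). Then x ∈ T ∩ C, from which x ∈ T.

Reverse inclusion. This inclusion fails. Take T = {1}, C = ∅; then 1 ∈ T but 1 ∉ (C ∪ T) ∩ (C ∩ T).

The sets are not equal: only the forward inclusion holds.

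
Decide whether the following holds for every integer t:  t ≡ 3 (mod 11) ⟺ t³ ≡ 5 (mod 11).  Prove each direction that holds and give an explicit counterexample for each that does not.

Forward direction. Suppose t ≡ 3 (mod 11). Write t = 11j + 3. Then (11j + 3)³ = 1331j³ + 1089j² + 297j + 27 = 11(121j³ + 99j² + 27j + 2) + 5, so t³ ≡ 5 (mod 11).

Converse. Suppose t³ ≡ 5 (mod 11). The only residue r in {0, …, 10} with r³ ≡ 5 (mod 11) is r = 3, so t ≡ 3 (mod 11).

The biconditional holds.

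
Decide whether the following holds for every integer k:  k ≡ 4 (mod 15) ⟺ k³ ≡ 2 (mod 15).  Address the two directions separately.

[⇒] This fails: take k = 4. Then 4 ≡ 4 (mod 15), but 4³ = 64 ≡ 4 (mod 15), not 2.

[⇐] This fails: take k = 8. Then 8³ = 512 ≡ 2 (mod 15), yet 8 ≡ 8 (mod 15), not 4.

(⇒) fails and (⇐) fails.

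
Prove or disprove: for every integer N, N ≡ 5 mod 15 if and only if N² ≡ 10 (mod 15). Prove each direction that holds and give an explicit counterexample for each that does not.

Not equivalent: only (⇒) holds.

(⇒) Suppose N ≡ 5 mod 15. Write N = 15j + 5. Then (15j + 5)² = 225j² + 150j + 25 = 15(15j² + 10j + 1) + 10, so N² ≡ 10 (mod 15).

(⇐) This fails: take N = 10. Then 10² = 100 ≡ 10 (mod 15), yet 10 ≡ 10 (mod 15), not 5.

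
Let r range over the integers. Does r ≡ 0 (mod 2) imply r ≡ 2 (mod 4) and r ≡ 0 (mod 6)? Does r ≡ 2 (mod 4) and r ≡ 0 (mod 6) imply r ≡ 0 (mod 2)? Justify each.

Only the reverse direction holds.

[⇐] If r ≡ 2 (mod 4) and r ≡ 0 (mod 6), then by the Chinese remainder theorem r ≡ 6 (mod 12). Since 6 ≡ 0 (mod 2) and 2 ∣ 12, we get r ≡ 0 (mod 2).

[⇒] This fails: r = 0 gives 0 ≡ 0 (mod 2) but 0 ≡ 0 (mod 4), so the conjunction on the right does not hold.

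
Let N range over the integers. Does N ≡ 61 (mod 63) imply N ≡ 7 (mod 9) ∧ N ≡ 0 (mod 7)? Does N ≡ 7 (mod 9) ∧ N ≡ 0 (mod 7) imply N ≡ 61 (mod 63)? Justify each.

(⟹) This fails: N = 61 gives 61 ≡ 61 (mod 63) but 61 ≡ 5 (mod 7), so the conjunction on the right does not hold.

(⟸) This fails: N = 7 satisfies both congruences on the right (7 ≡ 7 mod 9 and 7 ≡ 0 mod 7) yet 7 ≡ 7 (mod 63), not 61.

(⇒) fails and (⇐) fails.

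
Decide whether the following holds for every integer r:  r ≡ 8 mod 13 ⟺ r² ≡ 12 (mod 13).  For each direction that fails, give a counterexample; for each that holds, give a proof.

(⇒) holds; (⇐) fails.

(⇐) This fails: take r = 5. Then 5² = 25 ≡ 12 (mod 13), yet 5 ≡ 5 (mod 13), not 8.

(⇒) Suppose r ≡ 8 mod 13. Write r = 13j + 8. Then (13j + 8)² = 169j² + 208j + 64 = 13(13j² + 16j + 4) + 12, so r² ≡ 12 (mod 13).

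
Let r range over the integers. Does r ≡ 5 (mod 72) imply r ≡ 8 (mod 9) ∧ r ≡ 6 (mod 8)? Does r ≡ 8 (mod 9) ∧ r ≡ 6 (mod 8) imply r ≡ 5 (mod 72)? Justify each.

Neither implication holds.

Forward direction. This fails: r = 5 gives 5 ≡ 5 (mod 72) but 5 ≡ 5 (mod 9), so the conjunction on the right does not hold.

Converse. This fails: r = 62 satisfies both congruences on the right (62 ≡ 8 mod 9 and 62 ≡ 6 mod 8) yet 62 ≡ 62 (mod 72), not 5.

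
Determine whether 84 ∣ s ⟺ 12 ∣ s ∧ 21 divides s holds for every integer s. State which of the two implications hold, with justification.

[⇒] If 84 ∣ s, write s = 84q. Since 84 = 7·12, s = 12·(7q), so 12 ∣ s; and since 84 = 4·21, s = 21·(4q), so 21 ∣ s.

[⇐] Suppose 12 ∣ s and 21 ∣ s. Any common multiple of 12 and 21 is a multiple of their lcm; here lcm(12, 21) = 12·21/gcd(12, 21) = 252/3 = 84, so 84 ∣ s.

Both directions hold.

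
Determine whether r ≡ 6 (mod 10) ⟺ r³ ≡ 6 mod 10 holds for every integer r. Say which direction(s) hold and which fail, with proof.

Both directions hold; the statement is true.

(⟹) Suppose r ≡ 6 (mod 10). Write r = 10j + 6. Then (10j + 6)³ = 1000j³ + 1800j² + 1080j + 216 = 10(100j³ + 180j² + 108j + 21) + 6, so r³ ≡ 6 (mod 10).

(⟸) For the converse, argue contrapositively. If r ≢ 6 (mod 10), then r is congruent to one of 0, 1, 2, 3, 4, 5, 7, 8, 9 modulo 10, and these give r³ ≡ 0, 1, 8, 7, 4, 5, 3, 2, 9 respectively — never 6.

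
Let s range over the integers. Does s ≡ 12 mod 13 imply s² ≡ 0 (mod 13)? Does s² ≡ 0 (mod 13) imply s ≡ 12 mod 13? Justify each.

Both directions fail.

[⇒] This fails: take s = 12. Then 12 ≡ 12 (mod 13), but 12² = 144 ≡ 1 (mod 13), not 0.

[⇐] This fails: take s = 0. Then 0² = 0 ≡ 0 (mod 13), yet 0 ≡ 0 (mod 13), not 12.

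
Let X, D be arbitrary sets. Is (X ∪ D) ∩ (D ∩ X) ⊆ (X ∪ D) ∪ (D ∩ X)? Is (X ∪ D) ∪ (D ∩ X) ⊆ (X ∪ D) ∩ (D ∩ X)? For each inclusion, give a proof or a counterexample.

(⊆) holds; (⊇) fails.

(⊆) Let x ∈ (X ∪ D) ∩ (D ∩ X). Then x ∈ X ∩ D, from which x ∈ (X ∪ D) ∪ (D ∩ X).

(⊇) This inclusion fails. Take X = {1}, D = ∅; then 1 ∈ (X ∪ D) ∪ (D ∩ X) but 1 ∉ (X ∪ D) ∩ (D ∩ X).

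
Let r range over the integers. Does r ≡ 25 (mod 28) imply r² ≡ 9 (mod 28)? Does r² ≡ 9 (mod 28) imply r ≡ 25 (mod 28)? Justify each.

(⟸) This fails: take r = 3. Then 3² = 9 ≡ 9 (mod 28), yet 3 ≡ 3 (mod 28), not 25.

(⟹) Suppose r ≡ 25 (mod 28). Write r = 28j + 25. Then (28j + 25)² = 784j² + 1400j + 625 = 28(28j² + 50j + 22) + 9, so r² ≡ 9 (mod 28).

(⇒) holds; (⇐) fails.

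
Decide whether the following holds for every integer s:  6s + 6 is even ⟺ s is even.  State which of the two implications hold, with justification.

Not equivalent: only (⇐) holds.

Converse. Suppose s is even. Since 6 is even, 6s is even for every s, so 6s + 6 has the same parity as 6, which is even. Hence 6s + 6 is even.

Forward direction. This fails: take s = 5. Then 6s + 6 = 36, which is even, yet s = 5 is odd, not even.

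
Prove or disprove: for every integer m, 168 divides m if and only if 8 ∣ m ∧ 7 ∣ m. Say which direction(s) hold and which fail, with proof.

(→) If 168 ∣ m, write m = 168q. Since 168 = 21·8, m = 8·(21q), so 8 ∣ m; and since 168 = 24·7, m = 7·(24q), so 7 ∣ m.

(←) This fails: take m = 56. Both 8 ∣ 56 and 7 ∣ 56, yet 56 is not a multiple of 168 (since 56 = 0·168 + 56), so 168 ∤ 56.

(⇒) holds; (⇐) fails.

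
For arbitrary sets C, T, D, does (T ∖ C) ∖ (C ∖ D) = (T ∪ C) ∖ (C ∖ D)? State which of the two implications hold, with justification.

(⊆) Let x ∈ (T ∖ C) ∖ (C ∖ D). Then either x ∈ T and x ∉ C, D; or x ∈ T ∩ D and x ∉ C. In each case x ∈ (T ∪ C) ∖ (C ∖ D), so (T ∖ C) ∖ (C ∖ D) ⊆ (T ∪ C) ∖ (C ∖ D).

(⊇) This inclusion fails. Take C = {1}, T = ∅, D = {1}; then 1 ∈ (T ∪ C) ∖ (C ∖ D) but 1 ∉ (T ∖ C) ∖ (C ∖ D).

(⊆) holds; (⊇) fails.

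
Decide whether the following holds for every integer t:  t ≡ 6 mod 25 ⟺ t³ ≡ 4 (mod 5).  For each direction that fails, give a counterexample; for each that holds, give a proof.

(→) This fails: take t = 6. Then 6 ≡ 6 (mod 25), but 6³ = 216 ≡ 1 (mod 5), not 4.

(←) This fails: take t = 4. Then 4³ = 64 ≡ 4 (mod 5), yet 4 ≡ 4 (mod 25), not 6.

Neither implication holds.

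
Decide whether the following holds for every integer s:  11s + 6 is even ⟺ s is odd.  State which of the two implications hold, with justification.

Both directions fail.

Forward direction. This fails: s = 0 gives 11s + 6 = 6, which is even, but 0 is even, not odd.

Converse. This also fails: s = 3 is odd, but 11s + 6 = 39 is odd, not even.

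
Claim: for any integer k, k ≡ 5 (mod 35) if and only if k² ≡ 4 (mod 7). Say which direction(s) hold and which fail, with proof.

Not equivalent: only (⇒) holds.

[⇐] This fails: take k = 2. Then 2² = 4 ≡ 4 (mod 7), yet 2 ≡ 2 (mod 35), not 5.

[⇒] Suppose k ≡ 5 (mod 35). Then k² ≡ 5² = 25 (mod 35), and since 7 ∣ 35, also k² ≡ 4 (mod 7).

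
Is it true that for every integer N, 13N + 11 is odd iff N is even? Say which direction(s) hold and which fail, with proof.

(→) Suppose 13N + 11 is odd. Since 13 is odd, 13N and N have the same parity, so 13N + 11 ≡ N + 11 (mod 2). As 11 is odd, 13N + 11 is odd exactly when N is even. Thus N is even.

(←) Conversely, suppose N is even; write N = 2j. Then 13N + 11 = 13·(2j) + 11 = 2·13j + 11, which is odd.

Both implications hold.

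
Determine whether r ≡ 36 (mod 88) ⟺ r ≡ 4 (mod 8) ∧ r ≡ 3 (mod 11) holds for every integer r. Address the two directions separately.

Forward direction. Suppose r ≡ 36 (mod 88); write r = 88j + 36. Since 8 ∣ 88, reducing mod 8 gives r ≡ 36 ≡ 4 (mod 8); since 11 ∣ 88, reducing mod 11 gives r ≡ 36 ≡ 3 (mod 11).

Converse. If r ≡ 4 (mod 8) and r ≡ 3 (mod 11), then by the Chinese remainder theorem r ≡ 36 (mod 88). This is exactly r ≡ 36 (mod 88).

The biconditional holds.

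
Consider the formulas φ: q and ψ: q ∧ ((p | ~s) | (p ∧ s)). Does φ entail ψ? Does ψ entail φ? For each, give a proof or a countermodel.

(⟹) This fails. Under p = F, q = T, s = T, the left side is true but the right side is false.

(⟸) Assume the antecedent. If p is true, the antecedent forces (p = T, q = T, s = F) or (p = T, q = T, s = T), and q holds there. If p is false, the antecedent forces (p = F, q = T, s = F), and q holds there. Either way q holds.

The forward direction fails; the converse holds.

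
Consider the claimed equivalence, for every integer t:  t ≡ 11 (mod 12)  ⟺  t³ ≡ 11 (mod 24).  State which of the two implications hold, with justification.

Only the reverse direction holds.

(⟹) This fails: take t = 23. Then 23 ≡ 11 (mod 12), but 23³ = 12167 ≡ 23 (mod 24), not 11.

(⟸) Conversely, the residues r modulo 24 with r³ ≡ 11 (mod 24) are exactly {11}, and each is ≡ 11 (mod 12).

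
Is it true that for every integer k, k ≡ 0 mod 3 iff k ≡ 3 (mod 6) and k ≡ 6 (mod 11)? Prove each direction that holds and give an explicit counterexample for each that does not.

(⟹) This fails: k = 0 gives 0 ≡ 0 (mod 3) but 0 ≡ 0 (mod 6), so the conjunction on the right does not hold.

(⟸) Conversely, if k ≡ 3 (mod 6) and k ≡ 6 (mod 11), then by the Chinese remainder theorem k ≡ 39 (mod 66). Since 39 ≡ 0 (mod 3) and 3 ∣ 66, we get k ≡ 0 (mod 3).

Only the converse holds.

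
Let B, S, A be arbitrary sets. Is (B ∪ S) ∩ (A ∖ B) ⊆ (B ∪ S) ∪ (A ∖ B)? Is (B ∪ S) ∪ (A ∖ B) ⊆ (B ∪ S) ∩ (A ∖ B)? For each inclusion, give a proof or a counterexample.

Reverse inclusion. This inclusion fails. Take B = {1}, S = ∅, A = ∅; then 1 ∈ (B ∪ S) ∪ (A ∖ B) but 1 ∉ (B ∪ S) ∩ (A ∖ B).

Forward inclusion. Let x ∈ (B ∪ S) ∩ (A ∖ B). Then x ∈ S ∩ A and x ∉ B, from which x ∈ (B ∪ S) ∪ (A ∖ B).

The sets are not equal: only the forward inclusion holds.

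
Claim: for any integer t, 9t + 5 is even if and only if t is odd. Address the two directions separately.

Both directions hold; the statement is true.

Converse. Suppose t is odd; write t = 2j + 1. Then 9t + 5 = 9·(2j + 1) + 5 = 2·9j + 14, which is even.

Forward direction. Suppose 9t + 5 is even. Since 9 is odd, 9t and t have the same parity, so 9t + 5 ≡ t + 5 (mod 2). As 5 is odd, 9t + 5 is even exactly when t is odd. Thus t is odd.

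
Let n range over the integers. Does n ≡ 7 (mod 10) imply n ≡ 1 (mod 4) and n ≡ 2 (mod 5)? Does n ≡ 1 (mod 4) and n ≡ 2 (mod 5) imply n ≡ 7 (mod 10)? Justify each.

(⇒) This fails: n = 7 gives 7 ≡ 7 (mod 10) but 7 ≡ 3 (mod 4), so the conjunction on the right does not hold.

(⇐) Conversely, if n ≡ 1 (mod 4) and n ≡ 2 (mod 5), then by the Chinese remainder theorem n ≡ 17 (mod 20). Since 17 ≡ 7 (mod 10) and 10 ∣ 20, we get n ≡ 7 (mod 10).

(⇒) fails; (⇐) holds.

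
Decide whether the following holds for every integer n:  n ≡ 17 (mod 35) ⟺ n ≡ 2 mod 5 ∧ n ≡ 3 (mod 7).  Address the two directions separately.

[⇒] Suppose n ≡ 17 (mod 35); write n = 35j + 17. Since 5 ∣ 35, reducing mod 5 gives n ≡ 17 ≡ 2 (mod 5); since 7 ∣ 35, reducing mod 7 gives n ≡ 17 ≡ 3 (mod 7).

[⇐] Conversely, if n ≡ 2 (mod 5) and n ≡ 3 (mod 7), then by the Chinese remainder theorem n ≡ 17 (mod 35). This is exactly n ≡ 17 (mod 35).

The biconditional holds.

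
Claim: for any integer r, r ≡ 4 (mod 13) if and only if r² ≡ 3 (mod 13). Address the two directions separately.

(←) This fails: take r = 9. Then 9² = 81 ≡ 3 (mod 13), yet 9 ≡ 9 (mod 13), not 4.

(→) Suppose r ≡ 4 (mod 13). Write r = 13j + 4. Then (13j + 4)² = 169j² + 104j + 16 = 13(13j² + 8j + 1) + 3, so r² ≡ 3 (mod 13).

Not equivalent: only (⇒) holds.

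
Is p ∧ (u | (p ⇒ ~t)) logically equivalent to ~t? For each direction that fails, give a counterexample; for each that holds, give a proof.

Neither direction holds.

(→) This fails. Under p = T, t = T, u = T, the left side is true but the right side is false.

(←) This fails. Under p = F, t = F, u = F, the left side is false but the right side is true.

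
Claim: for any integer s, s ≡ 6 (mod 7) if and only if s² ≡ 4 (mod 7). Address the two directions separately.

[⇒] This fails: take s = 6. Then 6 ≡ 6 (mod 7), but 6² = 36 ≡ 1 (mod 7), not 4.

[⇐] This fails: take s = 2. Then 2² = 4 ≡ 4 (mod 7), yet 2 ≡ 2 (mod 7), not 6.

(⇒) fails and (⇐) fails.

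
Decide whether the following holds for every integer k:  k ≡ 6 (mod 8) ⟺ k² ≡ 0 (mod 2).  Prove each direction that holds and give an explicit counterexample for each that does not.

Only the forward direction holds.

[⇐] This fails: take k = 0. Then 0² = 0 ≡ 0 (mod 2), yet 0 ≡ 0 (mod 8), not 6.

[⇒] Suppose k ≡ 6 (mod 8). Then k² ≡ 6² = 36 (mod 8), and since 2 ∣ 8, also k² ≡ 0 (mod 2).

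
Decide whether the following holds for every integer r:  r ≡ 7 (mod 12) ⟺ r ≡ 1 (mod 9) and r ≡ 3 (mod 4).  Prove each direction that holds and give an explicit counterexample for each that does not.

Only the reverse direction holds.

[⇐] If r ≡ 1 (mod 9) and r ≡ 3 (mod 4), then by the Chinese remainder theorem r ≡ 19 (mod 36). Since 19 ≡ 7 (mod 12) and 12 ∣ 36, we get r ≡ 7 (mod 12).

[⇒] This fails: r = 31 gives 31 ≡ 7 (mod 12) but 31 ≡ 4 (mod 9), so the conjunction on the right does not hold.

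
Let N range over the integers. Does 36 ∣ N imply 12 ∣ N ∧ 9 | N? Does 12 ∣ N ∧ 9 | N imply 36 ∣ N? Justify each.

Both directions hold.

Forward direction. If 36 ∣ N, write N = 36q. Since 36 = 3·12, N = 12·(3q), so 12 ∣ N; and since 36 = 4·9, N = 9·(4q), so 9 ∣ N.

Converse. Suppose 12 ∣ N and 9 ∣ N. Any common multiple of 12 and 9 is a multiple of their lcm; here lcm(12, 9) = 12·9/gcd(12, 9) = 108/3 = 36, so 36 ∣ N.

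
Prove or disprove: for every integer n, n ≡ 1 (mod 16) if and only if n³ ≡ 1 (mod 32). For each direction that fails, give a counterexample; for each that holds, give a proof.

(⟸) The residues r modulo 32 with r³ ≡ 1 (mod 32) are exactly {1}, and each is ≡ 1 (mod 16).

(⟹) This fails: take n = 17. Then 17 ≡ 1 (mod 16), but 17³ = 4913 ≡ 17 (mod 32), not 1.

Not equivalent: only (⇐) holds.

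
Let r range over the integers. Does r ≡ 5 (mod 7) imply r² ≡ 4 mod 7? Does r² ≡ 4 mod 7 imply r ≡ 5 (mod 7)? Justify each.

Only the forward implication holds.

Forward direction. Suppose r ≡ 5 (mod 7). Write r = 7j + 5. Then (7j + 5)² = 49j² + 70j + 25 = 7(7j² + 10j + 3) + 4, so r² ≡ 4 (mod 7).

Converse. This fails: take r = 2. Then 2² = 4 ≡ 4 (mod 7), yet 2 ≡ 2 (mod 7), not 5.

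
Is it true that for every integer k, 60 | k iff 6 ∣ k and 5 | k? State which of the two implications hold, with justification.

Only the forward direction holds.

(⇒) If 60 ∣ k, write k = 60q. Since 60 = 10·6, k = 6·(10q), so 6 ∣ k; and since 60 = 12·5, k = 5·(12q), so 5 ∣ k.

(⇐) This fails: take k = 30. Both 6 ∣ 30 and 5 ∣ 30, yet 30 is not a multiple of 60 (since 30 = 0·60 + 30), so 60 ∤ 30.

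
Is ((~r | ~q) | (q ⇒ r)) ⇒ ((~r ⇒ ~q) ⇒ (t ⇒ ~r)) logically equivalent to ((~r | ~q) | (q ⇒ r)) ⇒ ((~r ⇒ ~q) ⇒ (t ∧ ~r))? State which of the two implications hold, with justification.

(⇒) This fails. Under t = F, q = F, r = F, the left side is true but the right side is false.

(⇐) Assume the antecedent. If t is true, the antecedent forces (t = T, q = F, r = F) or (t = T, q = T, r = F), and the consequent holds there. If t is false, the consequent reduces to true regardless of the other variables. Either way the consequent holds.

Only the converse holds.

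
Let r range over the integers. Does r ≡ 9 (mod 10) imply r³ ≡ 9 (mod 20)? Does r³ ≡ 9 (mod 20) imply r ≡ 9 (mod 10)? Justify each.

(⟹) This fails: take r = 19. Then 19 ≡ 9 (mod 10), but 19³ = 6859 ≡ 19 (mod 20), not 9.

(⟸) Conversely, the residues r modulo 20 with r³ ≡ 9 (mod 20) are exactly {9}, and each is ≡ 9 (mod 10).

Not equivalent: only (⇐) holds.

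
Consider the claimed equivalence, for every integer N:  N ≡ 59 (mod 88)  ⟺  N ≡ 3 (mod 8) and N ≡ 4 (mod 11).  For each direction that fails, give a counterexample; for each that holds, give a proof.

Both directions hold; the statement is true.

Forward direction. Suppose N ≡ 59 (mod 88); write N = 88j + 59. Since 8 ∣ 88, reducing mod 8 gives N ≡ 59 ≡ 3 (mod 8); since 11 ∣ 88, reducing mod 11 gives N ≡ 59 ≡ 4 (mod 11).

Converse. If N ≡ 3 (mod 8) and N ≡ 4 (mod 11), then by the Chinese remainder theorem N ≡ 59 (mod 88). This is exactly N ≡ 59 (mod 88).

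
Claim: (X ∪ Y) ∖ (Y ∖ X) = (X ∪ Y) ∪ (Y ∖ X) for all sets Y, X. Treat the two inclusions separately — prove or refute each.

(⟹) Let x ∈ (X ∪ Y) ∖ (Y ∖ X). Then either x ∈ X and x ∉ Y; or x ∈ Y ∩ X. In each case x ∈ (X ∪ Y) ∪ (Y ∖ X), so (X ∪ Y) ∖ (Y ∖ X) ⊆ (X ∪ Y) ∪ (Y ∖ X).

(⟸) This inclusion fails. Take Y = {1}, X = ∅; then 1 ∈ (X ∪ Y) ∪ (Y ∖ X) but 1 ∉ (X ∪ Y) ∖ (Y ∖ X).

(⊆) holds; (⊇) fails.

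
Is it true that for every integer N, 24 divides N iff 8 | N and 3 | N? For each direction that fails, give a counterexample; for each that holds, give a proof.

(⟹) If 24 ∣ N, write N = 24q. Since 24 = 3·8, N = 8·(3q), so 8 ∣ N; and since 24 = 8·3, N = 3·(8q), so 3 ∣ N.

(⟸) Suppose 8 ∣ N and 3 ∣ N. Any common multiple of 8 and 3 is a multiple of their lcm; here gcd(8, 3) = 1, so lcm(8, 3) = 8·3 = 24, so 24 ∣ N.

Equivalent; both directions hold.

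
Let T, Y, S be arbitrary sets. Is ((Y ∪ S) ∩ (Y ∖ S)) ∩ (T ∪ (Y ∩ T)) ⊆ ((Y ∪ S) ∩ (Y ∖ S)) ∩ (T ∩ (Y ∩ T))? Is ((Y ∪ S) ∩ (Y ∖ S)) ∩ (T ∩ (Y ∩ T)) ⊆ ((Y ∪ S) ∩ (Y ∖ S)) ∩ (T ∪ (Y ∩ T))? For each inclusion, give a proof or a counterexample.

Both inclusions hold.

(⊆) Let x ∈ ((Y ∪ S) ∩ (Y ∖ S)) ∩ (T ∪ (Y ∩ T)). Then x ∈ T ∩ Y and x ∉ S, from which x ∈ ((Y ∪ S) ∩ (Y ∖ S)) ∩ (T ∩ (Y ∩ T)).

(⊇) Let x ∈ ((Y ∪ S) ∩ (Y ∖ S)) ∩ (T ∩ (Y ∩ T)). Then x ∈ T ∩ Y and x ∉ S, from which x ∈ ((Y ∪ S) ∩ (Y ∖ S)) ∩ (T ∪ (Y ∩ T)).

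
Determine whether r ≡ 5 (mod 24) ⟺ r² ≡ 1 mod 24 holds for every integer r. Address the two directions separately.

(→) Suppose r ≡ 5 (mod 24). Write r = 24j + 5. Then (24j + 5)² = 576j² + 240j + 25 = 24(24j² + 10j + 1) + 1, so r² ≡ 1 (mod 24).

(←) This fails: take r = 1. Then 1² = 1 ≡ 1 (mod 24), yet 1 ≡ 1 (mod 24), not 5.

Only the forward direction holds.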